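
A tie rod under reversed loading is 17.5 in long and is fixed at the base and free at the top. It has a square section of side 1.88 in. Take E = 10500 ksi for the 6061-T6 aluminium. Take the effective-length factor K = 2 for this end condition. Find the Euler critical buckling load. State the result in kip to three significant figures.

P_cr ≈ 88.1 kip

I = a⁴/12 = 1.88⁴/12 = 1.041 in⁴
Effective length L_e = K·L = 2 × 17.5 = 35.00 in
P_cr = π²EI / L_e² = π² × 10500×10³ × 1.041 / 35.00² = 8.806×10^4 lb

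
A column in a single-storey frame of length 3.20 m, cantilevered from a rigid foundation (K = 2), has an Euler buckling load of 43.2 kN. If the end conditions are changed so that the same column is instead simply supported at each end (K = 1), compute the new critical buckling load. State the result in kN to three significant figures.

P_cr ∝ 1/K², so P_cr,new = P_cr,old × (K_old/K_new)² = 43.2 × (2/1)²
= 43.2 × 4.000 = 173 kN

P_cr ≈ 173 kN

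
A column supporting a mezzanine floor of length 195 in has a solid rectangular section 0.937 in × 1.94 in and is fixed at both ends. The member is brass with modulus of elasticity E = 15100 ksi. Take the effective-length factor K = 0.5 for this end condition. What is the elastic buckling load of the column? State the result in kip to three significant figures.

P_cr ≈ 2.09 kip

Buckling occurs about the weak axis: I_min = h·b³/12 with b = 0.937 in (the shorter side).
I_min = 1.94×0.937³/12 = 0.1330 in⁴
Effective length L_e = K·L = 0.5 × 195 = 97.50 in
P_cr = π²EI / L_e² = π² × 15100×10³ × 0.1330 / 97.50² = 2.085×10^3 lb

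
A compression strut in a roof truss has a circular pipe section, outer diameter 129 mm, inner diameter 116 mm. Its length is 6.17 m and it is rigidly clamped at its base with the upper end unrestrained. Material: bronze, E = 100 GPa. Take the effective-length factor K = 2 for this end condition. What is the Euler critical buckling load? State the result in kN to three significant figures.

d_o = 129 mm, d_i = 116 mm
I = π(d_o⁴ − d_i⁴)/64 = π(129⁴ − 116.0⁴)/64 = 4.705×10^6 mm⁴
I = 4.705×10^6 mm⁴ = 4.705×10^-6 m⁴
Effective length L_e = K·L = 2 × 6.17 = 12.34 m
P_cr = π²EI / L_e² = π² × 100×10⁹ × 4.705×10^-6 / 12.34² = 3.050×10^4 N

P_cr ≈ 30.5 kN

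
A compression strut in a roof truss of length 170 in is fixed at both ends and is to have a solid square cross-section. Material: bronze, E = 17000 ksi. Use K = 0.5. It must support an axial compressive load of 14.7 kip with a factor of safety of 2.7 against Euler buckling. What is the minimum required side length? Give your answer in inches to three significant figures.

a ≈ 2.13 in

Required P_cr = n·P = 2.7 × 14.7 = 39.69 kip
L_e = K·L = 0.5 × 170 = 85.00 in
Required I = P_cr·L_e²/(π²E) = 3.969×10^4 × 85.00² / (π² × 1.70×10^7) = 1.709 in⁴
Solid square: I = a⁴/12  ⇒  a = (12I)^(1/4) = (12×1.709)^(1/4) = 2.13 in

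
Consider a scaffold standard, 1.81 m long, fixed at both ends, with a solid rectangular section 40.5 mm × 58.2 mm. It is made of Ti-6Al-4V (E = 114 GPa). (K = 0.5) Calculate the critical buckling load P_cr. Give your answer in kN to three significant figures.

Buckling occurs about the weak axis: I_min = h·b³/12 with b = 40.5 mm (the shorter side).
I_min = 58.2×40.5³/12 = 3.222×10^5 mm⁴
I = 3.222×10^5 mm⁴ = 3.222×10^-7 m⁴
Effective length L_e = K·L = 0.5 × 1.81 = 0.9050 m
P_cr = π²EI / L_e² = π² × 114×10⁹ × 3.222×10^-7 / 0.9050² = 4.426×10^5 N

P_cr ≈ 443 kN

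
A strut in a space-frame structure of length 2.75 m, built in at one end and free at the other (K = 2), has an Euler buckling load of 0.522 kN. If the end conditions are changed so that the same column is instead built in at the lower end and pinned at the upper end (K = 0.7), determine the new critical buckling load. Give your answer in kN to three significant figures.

P_cr ≈ 4.26 kN

P_cr ∝ 1/K², so P_cr,new = P_cr,old × (K_old/K_new)² = 0.522 × (2/0.7)²
= 0.522 × 8.163 = 4.26 kN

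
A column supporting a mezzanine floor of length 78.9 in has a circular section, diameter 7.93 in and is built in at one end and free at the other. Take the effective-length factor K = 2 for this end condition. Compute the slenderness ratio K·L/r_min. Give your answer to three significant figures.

λ ≈ 79.6

For a solid circle r = d/4 = 7.93/4 = 1.982 in
L_e = K·L = 2 × 78.9 = 157.8 in
λ = L_e / r_min = 157.80 / 1.982 = 79.6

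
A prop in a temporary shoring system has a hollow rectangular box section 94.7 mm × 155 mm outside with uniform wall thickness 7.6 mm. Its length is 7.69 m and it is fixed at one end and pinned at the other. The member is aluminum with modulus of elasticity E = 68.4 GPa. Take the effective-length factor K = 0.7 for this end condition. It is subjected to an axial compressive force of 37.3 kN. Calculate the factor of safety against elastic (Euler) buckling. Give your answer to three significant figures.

n ≈ 3.20

Inner dimensions: h_i = 155 − 2×7.6 = 139.8 mm, b_i = 94.7 − 2×7.6 = 79.50 mm
Weak-axis I_min = (h_o·b_o³ − h_i·b_i³)/12 with b_o = 94.7, b_i = 79.50 mm (shorter outer/inner sides).
I_min = (155×94.7³ − 139.8×79.50³)/12 = 5.116×10^6 mm⁴
I = 5.116×10^6 mm⁴ = 5.116×10^-6 m⁴
Effective length L_e = K·L = 0.7 × 7.69 = 5.383 m
P_cr = π²EI / L_e² = π² × 68.4×10⁹ × 5.116×10^-6 / 5.383² = 1.192×10^5 N
Factor of safety n = P_cr / P = 119.19 / 37.3 = 3.20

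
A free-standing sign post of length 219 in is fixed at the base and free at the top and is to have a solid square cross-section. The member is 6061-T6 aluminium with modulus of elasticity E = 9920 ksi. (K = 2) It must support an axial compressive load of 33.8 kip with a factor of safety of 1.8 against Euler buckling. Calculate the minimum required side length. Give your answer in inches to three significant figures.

Required P_cr = n·P = 1.8 × 33.8 = 60.84 kip
L_e = K·L = 2 × 219 = 438.0 in
Required I = P_cr·L_e²/(π²E) = 6.084×10^4 × 438.0² / (π² × 9.92×10^6) = 119.2 in⁴
Solid square: I = a⁴/12  ⇒  a = (12I)^(1/4) = (12×119.2)^(1/4) = 6.15 in

a ≈ 6.15 in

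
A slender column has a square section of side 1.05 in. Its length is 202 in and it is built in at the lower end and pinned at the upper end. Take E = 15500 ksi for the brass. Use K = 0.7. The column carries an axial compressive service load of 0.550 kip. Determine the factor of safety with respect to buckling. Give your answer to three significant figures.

n ≈ 1.41

I = a⁴/12 = 1.05⁴/12 = 0.1013 in⁴
Effective length L_e = K·L = 0.7 × 202 = 141.4 in
P_cr = π²EI / L_e² = π² × 15500×10³ × 0.1013 / 141.4² = 775.0 lb
Factor of safety n = P_cr / P = 0.77501 / 0.550 = 1.41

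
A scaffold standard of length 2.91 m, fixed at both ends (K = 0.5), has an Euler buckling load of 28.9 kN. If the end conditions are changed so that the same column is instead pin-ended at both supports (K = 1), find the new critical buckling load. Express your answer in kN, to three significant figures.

P_cr ∝ 1/K², so P_cr,new = P_cr,old × (K_old/K_new)² = 28.9 × (0.5/1)²
= 28.9 × 0.2500 = 7.22 kN

P_cr ≈ 7.22 kN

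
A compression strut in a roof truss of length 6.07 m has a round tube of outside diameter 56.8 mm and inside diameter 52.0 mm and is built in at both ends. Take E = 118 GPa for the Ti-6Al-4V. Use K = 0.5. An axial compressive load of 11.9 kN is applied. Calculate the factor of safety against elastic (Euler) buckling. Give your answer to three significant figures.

d_o = 56.8 mm, d_i = 52.0 mm
I = π(d_o⁴ − d_i⁴)/64 = π(56.8⁴ − 52.00⁴)/64 = 1.520×10^5 mm⁴
I = 1.520×10^5 mm⁴ = 1.520×10^-7 m⁴
Effective length L_e = K·L = 0.5 × 6.07 = 3.035 m
P_cr = π²EI / L_e² = π² × 118×10⁹ × 1.520×10^-7 / 3.035² = 1.922×10^4 N
Factor of safety n = P_cr / P = 19.221 / 11.9 = 1.62

n ≈ 1.62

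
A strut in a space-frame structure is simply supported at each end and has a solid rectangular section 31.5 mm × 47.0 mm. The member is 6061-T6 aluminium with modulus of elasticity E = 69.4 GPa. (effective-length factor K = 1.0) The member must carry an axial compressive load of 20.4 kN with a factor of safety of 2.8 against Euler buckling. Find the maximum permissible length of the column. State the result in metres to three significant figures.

Buckling occurs about the weak axis: I_min = h·b³/12 with b = 31.5 mm (the shorter side).
I_min = 47.0×31.5³/12 = 1.224×10^5 mm⁴
I = 1.224×10^-7 m⁴
Required critical load P_cr = n·P = 2.8 × 20.4 = 57.12 kN = 5.712×10^4 N
From P_cr = π²EI/(K·L)²:  L = (1/K)·√(π²EI/P_cr) = (1/1)·√(π²×6.94×10^10×1.224×10^-7/5.712×10^4)
L = 1.21 m

L_max ≈ 1.21 m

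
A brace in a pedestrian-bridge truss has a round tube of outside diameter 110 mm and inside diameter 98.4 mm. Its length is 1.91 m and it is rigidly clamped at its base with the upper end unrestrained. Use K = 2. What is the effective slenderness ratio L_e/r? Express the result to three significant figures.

d_o = 110 mm, d_i = 98.4 mm
I = π(d_o⁴ − d_i⁴)/64 = π(110⁴ − 98.40⁴)/64 = 2.585×10^6 mm⁴
A = 1.899×10^3 mm²;  r_min = √(I/A) = √(2.585×10^6/1.899×10^3) = 36.90 mm
L_e = K·L = 2 × 1.91 m = 3.820 m = 3820.0 mm
λ = L_e / r_min = 3820.0 / 36.90 = 104

λ ≈ 104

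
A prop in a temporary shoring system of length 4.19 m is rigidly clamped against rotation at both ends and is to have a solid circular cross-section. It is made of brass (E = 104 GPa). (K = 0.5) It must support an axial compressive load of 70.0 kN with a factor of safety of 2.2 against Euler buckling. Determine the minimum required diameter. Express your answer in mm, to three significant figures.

d ≈ 60.5 mm

Required P_cr = n·P = 2.2 × 70.0 = 154.0 kN
L_e = K·L = 0.5 × 4.19 = 2.095 m
Required I = P_cr·L_e²/(π²E) = 1.540×10^5 × 2.095² / (π² × 1.04×10^11) = 6.585×10^-7 m⁴
I_req = 6.585×10^5 mm⁴
Solid circle: I = πd⁴/64  ⇒  d = (64I/π)^(1/4) = (64×6.585×10^5/π)^(1/4) = 60.5 mm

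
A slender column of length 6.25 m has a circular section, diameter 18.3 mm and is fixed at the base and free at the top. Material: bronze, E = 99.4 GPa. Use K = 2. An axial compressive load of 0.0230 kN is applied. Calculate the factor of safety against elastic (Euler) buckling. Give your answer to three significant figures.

n ≈ 1.50

I = πd⁴/64 = π×18.3⁴/64 = 5.505×10^3 mm⁴
I = 5.505×10^3 mm⁴ = 5.505×10^-9 m⁴
Effective length L_e = K·L = 2 × 6.25 = 12.50 m
P_cr = π²EI / L_e² = π² × 99.4×10⁹ × 5.505×10^-9 / 12.50² = 34.57 N
Factor of safety n = P_cr / P = 0.034565 / 0.0230 = 1.50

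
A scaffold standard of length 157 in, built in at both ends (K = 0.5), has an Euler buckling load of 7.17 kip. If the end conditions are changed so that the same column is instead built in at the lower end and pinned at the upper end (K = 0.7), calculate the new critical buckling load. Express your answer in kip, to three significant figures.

P_cr ≈ 3.66 kip

P_cr ∝ 1/K², so P_cr,new = P_cr,old × (K_old/K_new)² = 7.17 × (0.5/0.7)²
= 7.17 × 0.5102 = 3.66 kip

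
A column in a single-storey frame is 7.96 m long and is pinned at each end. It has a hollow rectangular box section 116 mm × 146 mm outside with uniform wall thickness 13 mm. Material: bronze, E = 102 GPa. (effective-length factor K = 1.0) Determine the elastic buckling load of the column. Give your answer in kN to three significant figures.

P_cr ≈ 186 kN

Inner dimensions: h_i = 146 − 2×13 = 120.0 mm, b_i = 116 − 2×13 = 90.00 mm
Weak-axis I_min = (h_o·b_o³ − h_i·b_i³)/12 with b_o = 116, b_i = 90.00 mm (shorter outer/inner sides).
I_min = (146×116³ − 120.0×90.00³)/12 = 1.170×10^7 mm⁴
I = 1.170×10^7 mm⁴ = 1.170×10^-5 m⁴
Effective length L_e = K·L = 1 × 7.96 = 7.960 m
P_cr = π²EI / L_e² = π² × 102×10⁹ × 1.170×10^-5 / 7.960² = 1.859×10^5 N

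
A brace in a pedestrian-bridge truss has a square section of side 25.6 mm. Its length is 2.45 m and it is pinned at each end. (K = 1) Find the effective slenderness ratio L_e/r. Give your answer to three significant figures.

λ ≈ 332

For a square r = a/√12 = 25.6/√12 = 7.390 mm
L_e = K·L = 1 × 2.45 m = 2.450 m = 2450.0 mm
λ = L_e / r_min = 2450.0 / 7.390 = 332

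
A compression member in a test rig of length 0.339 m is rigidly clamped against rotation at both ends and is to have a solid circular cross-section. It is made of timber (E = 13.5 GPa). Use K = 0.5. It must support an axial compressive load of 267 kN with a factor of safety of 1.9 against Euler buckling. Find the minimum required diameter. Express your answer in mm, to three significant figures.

Required P_cr = n·P = 1.9 × 267 = 507.3 kN
L_e = K·L = 0.5 × 0.339 = 0.1695 m
Required I = P_cr·L_e²/(π²E) = 5.073×10^5 × 0.1695² / (π² × 1.35×10^10) = 1.094×10^-7 m⁴
I_req = 1.094×10^5 mm⁴
Solid circle: I = πd⁴/64  ⇒  d = (64I/π)^(1/4) = (64×1.094×10^5/π)^(1/4) = 38.6 mm

d ≈ 38.6 mm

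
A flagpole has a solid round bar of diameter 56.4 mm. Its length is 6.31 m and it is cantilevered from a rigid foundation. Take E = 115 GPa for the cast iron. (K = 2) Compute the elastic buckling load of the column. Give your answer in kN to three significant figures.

I = πd⁴/64 = π×56.4⁴/64 = 4.967×10^5 mm⁴
I = 4.967×10^5 mm⁴ = 4.967×10^-7 m⁴
Effective length L_e = K·L = 2 × 6.31 = 12.62 m
P_cr = π²EI / L_e² = π² × 115×10⁹ × 4.967×10^-7 / 12.62² = 3.540×10^3 N

P_cr ≈ 3.54 kN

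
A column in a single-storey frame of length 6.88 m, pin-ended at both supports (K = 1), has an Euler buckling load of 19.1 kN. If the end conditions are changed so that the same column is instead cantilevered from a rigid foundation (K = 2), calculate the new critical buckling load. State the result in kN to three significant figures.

P_cr ∝ 1/K², so P_cr,new = P_cr,old × (K_old/K_new)² = 19.1 × (1/2)²
= 19.1 × 0.2500 = 4.78 kN

P_cr ≈ 4.78 kN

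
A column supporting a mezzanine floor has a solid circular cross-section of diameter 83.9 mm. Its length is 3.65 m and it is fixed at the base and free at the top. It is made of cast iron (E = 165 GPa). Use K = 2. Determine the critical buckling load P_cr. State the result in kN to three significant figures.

I = πd⁴/64 = π×83.9⁴/64 = 2.432×10^6 mm⁴
I = 2.432×10^6 mm⁴ = 2.432×10^-6 m⁴
Effective length L_e = K·L = 2 × 3.65 = 7.300 m
P_cr = π²EI / L_e² = π² × 165×10⁹ × 2.432×10^-6 / 7.300² = 7.433×10^4 N

P_cr ≈ 74.3 kN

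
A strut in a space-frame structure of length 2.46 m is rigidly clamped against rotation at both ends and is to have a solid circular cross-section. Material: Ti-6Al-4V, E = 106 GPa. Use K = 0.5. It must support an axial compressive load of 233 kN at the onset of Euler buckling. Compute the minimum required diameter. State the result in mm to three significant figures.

d ≈ 51.2 mm

L_e = K·L = 0.5 × 2.46 = 1.230 m
Required I = P_cr·L_e²/(π²E) = 2.330×10^5 × 1.230² / (π² × 1.06×10^11) = 3.369×10^-7 m⁴
I_req = 3.369×10^5 mm⁴
Solid circle: I = πd⁴/64  ⇒  d = (64I/π)^(1/4) = (64×3.369×10^5/π)^(1/4) = 51.2 mm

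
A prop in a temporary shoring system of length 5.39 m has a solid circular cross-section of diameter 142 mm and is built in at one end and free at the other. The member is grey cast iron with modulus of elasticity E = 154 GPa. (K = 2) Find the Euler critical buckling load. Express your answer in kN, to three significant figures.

P_cr ≈ 261 kN

I = πd⁴/64 = π×142⁴/64 = 1.996×10^7 mm⁴
I = 1.996×10^7 mm⁴ = 1.996×10^-5 m⁴
Effective length L_e = K·L = 2 × 5.39 = 10.78 m
P_cr = π²EI / L_e² = π² × 154×10⁹ × 1.996×10^-5 / 10.78² = 2.610×10^5 N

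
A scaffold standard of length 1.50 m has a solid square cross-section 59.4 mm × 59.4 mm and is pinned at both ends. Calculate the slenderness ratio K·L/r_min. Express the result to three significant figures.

λ ≈ 87.5

For a square r = a/√12 = 59.4/√12 = 17.15 mm
L_e = K·L = 1 × 1.50 m = 1.500 m = 1500.0 mm
λ = L_e / r_min = 1500.0 / 17.15 = 87.5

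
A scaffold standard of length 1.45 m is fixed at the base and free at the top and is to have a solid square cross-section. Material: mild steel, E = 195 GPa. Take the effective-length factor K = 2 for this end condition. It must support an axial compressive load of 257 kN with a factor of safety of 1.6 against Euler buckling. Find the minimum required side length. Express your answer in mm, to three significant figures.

a ≈ 68.1 mm

Required P_cr = n·P = 1.6 × 257 = 411.2 kN
L_e = K·L = 2 × 1.45 = 2.900 m
Required I = P_cr·L_e²/(π²E) = 4.112×10^5 × 2.900² / (π² × 1.95×10^11) = 1.797×10^-6 m⁴
I_req = 1.797×10^6 mm⁴
Solid square: I = a⁴/12  ⇒  a = (12I)^(1/4) = (12×1.797×10^6)^(1/4) = 68.1 mm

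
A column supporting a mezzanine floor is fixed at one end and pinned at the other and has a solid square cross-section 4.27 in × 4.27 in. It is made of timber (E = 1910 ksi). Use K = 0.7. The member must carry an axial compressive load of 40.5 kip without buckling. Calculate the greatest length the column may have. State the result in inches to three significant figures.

I = a⁴/12 = 4.27⁴/12 = 27.70 in⁴
At the buckling limit P_cr = P = 4.050×10^4 lb
From P_cr = π²EI/(K·L)²:  L = (1/K)·√(π²EI/P_cr) = (1/0.7)·√(π²×1.91×10^6×27.70/4.050×10^4)
L = 162 in

L_max ≈ 162 in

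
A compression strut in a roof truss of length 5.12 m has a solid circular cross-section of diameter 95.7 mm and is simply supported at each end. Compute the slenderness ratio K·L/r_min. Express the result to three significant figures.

For a solid circle r = d/4 = 95.7/4 = 23.92 mm
L_e = K·L = 1 × 5.12 m = 5.120 m = 5120.0 mm
λ = L_e / r_min = 5120.0 / 23.92 = 214

λ ≈ 214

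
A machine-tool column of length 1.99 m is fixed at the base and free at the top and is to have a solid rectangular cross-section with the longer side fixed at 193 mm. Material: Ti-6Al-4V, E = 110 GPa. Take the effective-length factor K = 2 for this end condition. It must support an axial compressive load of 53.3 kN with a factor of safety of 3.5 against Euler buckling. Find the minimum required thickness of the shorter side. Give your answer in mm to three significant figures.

b ≈ 55.3 mm

Required P_cr = n·P = 3.5 × 53.3 = 186.5 kN
L_e = K·L = 2 × 1.99 = 3.980 m
Required I = P_cr·L_e²/(π²E) = 1.865×10^5 × 3.980² / (π² × 1.10×10^11) = 2.722×10^-6 m⁴
I_req = 2.722×10^6 mm⁴
Rectangle, weak axis: I_min = h·b³/12 with h = 193 mm fixed  ⇒  b = (12I/h)^(1/3) = 55.3 mm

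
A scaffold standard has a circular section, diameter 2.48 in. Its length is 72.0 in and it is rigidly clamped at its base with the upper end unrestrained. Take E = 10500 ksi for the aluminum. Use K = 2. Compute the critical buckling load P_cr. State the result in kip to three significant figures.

P_cr ≈ 9.28 kip

I = πd⁴/64 = π×2.48⁴/64 = 1.857 in⁴
Effective length L_e = K·L = 2 × 72.0 = 144.0 in
P_cr = π²EI / L_e² = π² × 10500×10³ × 1.857 / 144.0² = 9.280×10^3 lb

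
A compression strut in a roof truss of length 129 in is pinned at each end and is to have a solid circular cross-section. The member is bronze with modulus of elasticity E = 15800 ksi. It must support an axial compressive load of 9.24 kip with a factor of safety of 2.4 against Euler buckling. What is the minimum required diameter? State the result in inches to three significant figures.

Required P_cr = n·P = 2.4 × 9.24 = 22.18 kip
L_e = K·L = 1 × 129 = 129.0 in
Required I = P_cr·L_e²/(π²E) = 2.218×10^4 × 129.0² / (π² × 1.58×10^7) = 2.366 in⁴
Solid circle: I = πd⁴/64  ⇒  d = (64I/π)^(1/4) = (64×2.366/π)^(1/4) = 2.64 in

d ≈ 2.64 in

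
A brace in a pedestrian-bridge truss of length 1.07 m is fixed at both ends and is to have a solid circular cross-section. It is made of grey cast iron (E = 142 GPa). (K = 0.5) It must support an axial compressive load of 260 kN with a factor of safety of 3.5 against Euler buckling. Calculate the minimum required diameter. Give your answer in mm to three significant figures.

d ≈ 44.1 mm

Required P_cr = n·P = 3.5 × 260 = 910.0 kN
L_e = K·L = 0.5 × 1.07 = 0.5350 m
Required I = P_cr·L_e²/(π²E) = 9.100×10^5 × 0.5350² / (π² × 1.42×10^11) = 1.858×10^-7 m⁴
I_req = 1.858×10^5 mm⁴
Solid circle: I = πd⁴/64  ⇒  d = (64I/π)^(1/4) = (64×1.858×10^5/π)^(1/4) = 44.1 mm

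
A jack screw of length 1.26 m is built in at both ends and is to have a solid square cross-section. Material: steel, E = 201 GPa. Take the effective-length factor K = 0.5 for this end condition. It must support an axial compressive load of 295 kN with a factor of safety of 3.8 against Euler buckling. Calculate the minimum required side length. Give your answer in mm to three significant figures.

Required P_cr = n·P = 3.8 × 295 = 1121 kN
L_e = K·L = 0.5 × 1.26 = 0.6300 m
Required I = P_cr·L_e²/(π²E) = 1.121×10^6 × 0.6300² / (π² × 2.01×10^11) = 2.243×10^-7 m⁴
I_req = 2.243×10^5 mm⁴
Solid square: I = a⁴/12  ⇒  a = (12I)^(1/4) = (12×2.243×10^5)^(1/4) = 40.5 mm

a ≈ 40.5 mm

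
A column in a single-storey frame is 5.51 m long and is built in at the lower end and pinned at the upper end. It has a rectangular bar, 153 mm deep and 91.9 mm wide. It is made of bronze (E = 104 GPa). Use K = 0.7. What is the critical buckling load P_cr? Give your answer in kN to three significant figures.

P_cr ≈ 683 kN

Buckling occurs about the weak axis: I_min = h·b³/12 with b = 91.9 mm (the shorter side).
I_min = 153×91.9³/12 = 9.896×10^6 mm⁴
I = 9.896×10^6 mm⁴ = 9.896×10^-6 m⁴
Effective length L_e = K·L = 0.7 × 5.51 = 3.857 m
P_cr = π²EI / L_e² = π² × 104×10⁹ × 9.896×10^-6 / 3.857² = 6.828×10^5 N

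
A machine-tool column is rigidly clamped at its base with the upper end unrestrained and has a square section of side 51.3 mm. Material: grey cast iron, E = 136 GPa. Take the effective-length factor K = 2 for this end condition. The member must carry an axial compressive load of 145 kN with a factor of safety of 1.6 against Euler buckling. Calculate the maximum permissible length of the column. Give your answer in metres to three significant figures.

I = a⁴/12 = 51.3⁴/12 = 5.771×10^5 mm⁴
I = 5.771×10^-7 m⁴
Required critical load P_cr = n·P = 1.6 × 145 = 232.0 kN = 2.320×10^5 N
From P_cr = π²EI/(K·L)²:  L = (1/K)·√(π²EI/P_cr) = (1/2)·√(π²×1.36×10^11×5.771×10^-7/2.320×10^5)
L = 0.914 m

L_max ≈ 0.914 m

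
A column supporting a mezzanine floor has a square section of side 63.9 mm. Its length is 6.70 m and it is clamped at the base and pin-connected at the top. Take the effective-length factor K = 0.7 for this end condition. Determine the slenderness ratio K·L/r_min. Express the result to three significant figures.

For a square r = a/√12 = 63.9/√12 = 18.45 mm
L_e = K·L = 0.7 × 6.70 m = 4.690 m = 4690.0 mm
λ = L_e / r_min = 4690.0 / 18.45 = 254

λ ≈ 254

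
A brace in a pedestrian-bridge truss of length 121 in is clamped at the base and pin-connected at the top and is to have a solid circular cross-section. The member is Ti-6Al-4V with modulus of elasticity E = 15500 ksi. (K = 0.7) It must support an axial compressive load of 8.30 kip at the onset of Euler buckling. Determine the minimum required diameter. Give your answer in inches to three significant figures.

L_e = K·L = 0.7 × 121 = 84.70 in
Required I = P_cr·L_e²/(π²E) = 8.300×10^3 × 84.70² / (π² × 1.55×10^7) = 0.3892 in⁴
Solid circle: I = πd⁴/64  ⇒  d = (64I/π)^(1/4) = (64×0.3892/π)^(1/4) = 1.68 in

d ≈ 1.68 in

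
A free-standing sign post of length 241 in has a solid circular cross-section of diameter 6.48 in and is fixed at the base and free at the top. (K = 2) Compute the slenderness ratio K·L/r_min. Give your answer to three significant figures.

For a solid circle r = d/4 = 6.48/4 = 1.620 in
L_e = K·L = 2 × 241 = 482.0 in
λ = L_e / r_min = 482.00 / 1.620 = 298

λ ≈ 298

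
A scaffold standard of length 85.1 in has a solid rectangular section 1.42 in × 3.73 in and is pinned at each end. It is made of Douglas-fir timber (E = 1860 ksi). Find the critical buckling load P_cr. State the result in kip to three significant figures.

Buckling occurs about the weak axis: I_min = h·b³/12 with b = 1.42 in (the shorter side).
I_min = 3.73×1.42³/12 = 0.8900 in⁴
Effective length L_e = K·L = 1 × 85.1 = 85.10 in
P_cr = π²EI / L_e² = π² × 1860×10³ × 0.8900 / 85.10² = 2.256×10^3 lb

P_cr ≈ 2.26 kip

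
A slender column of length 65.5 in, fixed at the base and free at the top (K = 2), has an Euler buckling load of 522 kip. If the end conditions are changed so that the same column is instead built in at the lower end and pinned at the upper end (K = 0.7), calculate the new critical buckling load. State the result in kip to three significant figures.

P_cr ≈ 4260 kip

P_cr ∝ 1/K², so P_cr,new = P_cr,old × (K_old/K_new)² = 522 × (2/0.7)²
= 522 × 8.163 = 4260 kip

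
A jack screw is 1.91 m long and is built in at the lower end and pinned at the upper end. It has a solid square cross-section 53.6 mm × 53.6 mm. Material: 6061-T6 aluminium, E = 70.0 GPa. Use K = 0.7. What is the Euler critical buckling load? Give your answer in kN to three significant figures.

I = a⁴/12 = 53.6⁴/12 = 6.878×10^5 mm⁴
I = 6.878×10^5 mm⁴ = 6.878×10^-7 m⁴
Effective length L_e = K·L = 0.7 × 1.91 = 1.337 m
P_cr = π²EI / L_e² = π² × 70.0×10⁹ × 6.878×10^-7 / 1.337² = 2.658×10^5 N

P_cr ≈ 266 kN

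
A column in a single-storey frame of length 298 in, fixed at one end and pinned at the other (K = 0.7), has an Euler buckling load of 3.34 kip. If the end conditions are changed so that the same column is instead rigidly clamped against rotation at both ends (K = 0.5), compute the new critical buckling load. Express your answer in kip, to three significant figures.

P_cr ∝ 1/K², so P_cr,new = P_cr,old × (K_old/K_new)² = 3.34 × (0.7/0.5)²
= 3.34 × 1.960 = 6.55 kip

P_cr ≈ 6.55 kip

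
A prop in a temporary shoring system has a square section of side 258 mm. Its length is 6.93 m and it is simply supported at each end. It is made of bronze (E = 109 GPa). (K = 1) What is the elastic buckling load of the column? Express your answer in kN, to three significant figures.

I = a⁴/12 = 258⁴/12 = 3.692×10^8 mm⁴
I = 3.692×10^8 mm⁴ = 3.692×10^-4 m⁴
Effective length L_e = K·L = 1 × 6.93 = 6.930 m
P_cr = π²EI / L_e² = π² × 109×10⁹ × 3.692×10^-4 / 6.930² = 8.271×10^6 N

P_cr ≈ 8270 kN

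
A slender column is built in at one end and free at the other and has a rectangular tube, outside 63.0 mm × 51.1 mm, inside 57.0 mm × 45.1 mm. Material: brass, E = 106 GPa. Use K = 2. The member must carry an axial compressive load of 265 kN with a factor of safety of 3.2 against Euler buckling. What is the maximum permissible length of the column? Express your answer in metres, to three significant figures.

Weak-axis I_min = (h_o·b_o³ − h_i·b_i³)/12 with b_o = 51.1, b_i = 45.10 mm (shorter outer/inner sides).
I_min = (63.0×51.1³ − 57.00×45.10³)/12 = 2.648×10^5 mm⁴
I = 2.648×10^-7 m⁴
Required critical load P_cr = n·P = 3.2 × 265 = 848.0 kN = 8.480×10^5 N
From P_cr = π²EI/(K·L)²:  L = (1/K)·√(π²EI/P_cr) = (1/2)·√(π²×1.06×10^11×2.648×10^-7/8.480×10^5)
L = 0.286 m

L_max ≈ 0.286 m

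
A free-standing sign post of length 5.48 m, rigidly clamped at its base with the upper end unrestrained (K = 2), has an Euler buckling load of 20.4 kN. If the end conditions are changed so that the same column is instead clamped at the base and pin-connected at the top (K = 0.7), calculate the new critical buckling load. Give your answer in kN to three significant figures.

P_cr ∝ 1/K², so P_cr,new = P_cr,old × (K_old/K_new)² = 20.4 × (2/0.7)²
= 20.4 × 8.163 = 167 kN

P_cr ≈ 167 kN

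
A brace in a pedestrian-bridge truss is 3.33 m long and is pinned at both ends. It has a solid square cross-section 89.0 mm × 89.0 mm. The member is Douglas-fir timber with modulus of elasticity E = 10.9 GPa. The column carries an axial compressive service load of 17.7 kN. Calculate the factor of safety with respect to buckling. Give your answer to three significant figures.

I = a⁴/12 = 89.0⁴/12 = 5.229×10^6 mm⁴
I = 5.229×10^6 mm⁴ = 5.229×10^-6 m⁴
Effective length L_e = K·L = 1 × 3.33 = 3.330 m
P_cr = π²EI / L_e² = π² × 10.9×10⁹ × 5.229×10^-6 / 3.330² = 5.072×10^4 N
Factor of safety n = P_cr / P = 50.724 / 17.7 = 2.87

n ≈ 2.87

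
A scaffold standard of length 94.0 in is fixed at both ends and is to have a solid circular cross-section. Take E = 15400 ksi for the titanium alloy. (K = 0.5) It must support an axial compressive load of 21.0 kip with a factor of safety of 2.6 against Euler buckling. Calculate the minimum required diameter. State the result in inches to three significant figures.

Required P_cr = n·P = 2.6 × 21.0 = 54.60 kip
L_e = K·L = 0.5 × 94.0 = 47.00 in
Required I = P_cr·L_e²/(π²E) = 5.460×10^4 × 47.00² / (π² × 1.54×10^7) = 0.7935 in⁴
Solid circle: I = πd⁴/64  ⇒  d = (64I/π)^(1/4) = (64×0.7935/π)^(1/4) = 2.01 in

d ≈ 2.01 in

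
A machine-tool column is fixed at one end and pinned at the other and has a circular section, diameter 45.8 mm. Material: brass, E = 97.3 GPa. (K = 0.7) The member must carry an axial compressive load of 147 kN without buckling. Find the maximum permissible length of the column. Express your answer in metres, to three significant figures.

L_max ≈ 1.70 m

I = πd⁴/64 = π×45.8⁴/64 = 2.160×10^5 mm⁴
I = 2.160×10^-7 m⁴
At the buckling limit P_cr = P = 1.470×10^5 N
From P_cr = π²EI/(K·L)²:  L = (1/K)·√(π²EI/P_cr) = (1/0.7)·√(π²×9.73×10^10×2.160×10^-7/1.470×10^5)
L = 1.70 m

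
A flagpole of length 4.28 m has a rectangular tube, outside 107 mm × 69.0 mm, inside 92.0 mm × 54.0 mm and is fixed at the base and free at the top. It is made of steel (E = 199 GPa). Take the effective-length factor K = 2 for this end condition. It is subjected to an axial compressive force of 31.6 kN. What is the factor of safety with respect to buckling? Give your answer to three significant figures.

Weak-axis I_min = (h_o·b_o³ − h_i·b_i³)/12 with b_o = 69.0, b_i = 54.00 mm (shorter outer/inner sides).
I_min = (107×69.0³ − 92.00×54.00³)/12 = 1.722×10^6 mm⁴
I = 1.722×10^6 mm⁴ = 1.722×10^-6 m⁴
Effective length L_e = K·L = 2 × 4.28 = 8.560 m
P_cr = π²EI / L_e² = π² × 199×10⁹ × 1.722×10^-6 / 8.560² = 4.616×10^4 N
Factor of safety n = P_cr / P = 46.157 / 31.6 = 1.46

n ≈ 1.46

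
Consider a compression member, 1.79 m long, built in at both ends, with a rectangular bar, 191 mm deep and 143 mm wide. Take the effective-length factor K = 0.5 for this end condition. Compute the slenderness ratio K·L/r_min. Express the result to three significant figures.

λ ≈ 21.7

Buckling occurs about the weak axis: I_min = h·b³/12 with b = 143 mm (the shorter side).
I_min = 191×143³/12 = 4.654×10^7 mm⁴
A = 2.731×10^4 mm²;  r_min = √(I/A) = √(4.654×10^7/2.731×10^4) = 41.28 mm
L_e = K·L = 0.5 × 1.79 m = 0.8950 m = 895.00 mm
λ = L_e / r_min = 895.00 / 41.28 = 21.7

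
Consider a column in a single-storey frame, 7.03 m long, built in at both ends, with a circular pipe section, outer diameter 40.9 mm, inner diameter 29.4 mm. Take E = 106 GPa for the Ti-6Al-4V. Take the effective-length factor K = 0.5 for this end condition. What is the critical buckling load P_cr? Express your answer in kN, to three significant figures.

P_cr ≈ 8.53 kN

d_o = 40.9 mm, d_i = 29.4 mm
I = π(d_o⁴ − d_i⁴)/64 = π(40.9⁴ − 29.40⁴)/64 = 1.007×10^5 mm⁴
I = 1.007×10^5 mm⁴ = 1.007×10^-7 m⁴
Effective length L_e = K·L = 0.5 × 7.03 = 3.515 m
P_cr = π²EI / L_e² = π² × 106×10⁹ × 1.007×10^-7 / 3.515² = 8.526×10^3 N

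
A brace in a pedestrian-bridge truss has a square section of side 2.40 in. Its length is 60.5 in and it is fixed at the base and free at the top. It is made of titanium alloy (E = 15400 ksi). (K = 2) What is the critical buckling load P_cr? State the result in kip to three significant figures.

I = a⁴/12 = 2.40⁴/12 = 2.765 in⁴
Effective length L_e = K·L = 2 × 60.5 = 121.0 in
P_cr = π²EI / L_e² = π² × 15400×10³ × 2.765 / 121.0² = 2.870×10^4 lb

P_cr ≈ 28.7 kip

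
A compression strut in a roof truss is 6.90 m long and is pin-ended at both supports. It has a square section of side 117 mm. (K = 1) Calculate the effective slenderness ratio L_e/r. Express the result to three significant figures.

I = a⁴/12 = 117⁴/12 = 1.562×10^7 mm⁴
A = 1.369×10^4 mm²;  r_min = √(I/A) = √(1.562×10^7/1.369×10^4) = 33.77 mm
L_e = K·L = 1 × 6.90 m = 6.900 m = 6900.0 mm
λ = L_e / r_min = 6900.0 / 33.77 = 204

λ ≈ 204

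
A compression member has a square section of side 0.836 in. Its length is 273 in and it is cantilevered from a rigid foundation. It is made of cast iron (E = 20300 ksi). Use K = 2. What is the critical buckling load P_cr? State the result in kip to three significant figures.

P_cr ≈ 0.0274 kip

I = a⁴/12 = 0.836⁴/12 = 4.070×10^-2 in⁴
Effective length L_e = K·L = 2 × 273 = 546.0 in
P_cr = π²EI / L_e² = π² × 20300×10³ × 4.070×10^-2 / 546.0² = 27.36 lb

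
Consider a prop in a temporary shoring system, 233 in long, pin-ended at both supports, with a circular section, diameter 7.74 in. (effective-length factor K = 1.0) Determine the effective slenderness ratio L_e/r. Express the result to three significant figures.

For a solid circle r = d/4 = 7.74/4 = 1.935 in
L_e = K·L = 1 × 233 = 233.0 in
λ = L_e / r_min = 233.00 / 1.935 = 120

λ ≈ 120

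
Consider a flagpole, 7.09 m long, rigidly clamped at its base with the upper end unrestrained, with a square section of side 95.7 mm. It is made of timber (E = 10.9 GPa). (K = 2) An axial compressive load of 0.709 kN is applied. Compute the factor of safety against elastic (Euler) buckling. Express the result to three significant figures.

I = a⁴/12 = 95.7⁴/12 = 6.990×10^6 mm⁴
I = 6.990×10^6 mm⁴ = 6.990×10^-6 m⁴
Effective length L_e = K·L = 2 × 7.09 = 14.18 m
P_cr = π²EI / L_e² = π² × 10.9×10⁹ × 6.990×10^-6 / 14.18² = 3.740×10^3 N
Factor of safety n = P_cr / P = 3.7397 / 0.709 = 5.27

n ≈ 5.27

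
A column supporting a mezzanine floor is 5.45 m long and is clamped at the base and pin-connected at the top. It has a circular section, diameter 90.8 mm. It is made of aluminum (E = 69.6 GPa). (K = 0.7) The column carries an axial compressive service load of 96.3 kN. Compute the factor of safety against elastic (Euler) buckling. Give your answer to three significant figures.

n ≈ 1.64

I = πd⁴/64 = π×90.8⁴/64 = 3.337×10^6 mm⁴
I = 3.337×10^6 mm⁴ = 3.337×10^-6 m⁴
Effective length L_e = K·L = 0.7 × 5.45 = 3.815 m
P_cr = π²EI / L_e² = π² × 69.6×10⁹ × 3.337×10^-6 / 3.815² = 1.575×10^5 N
Factor of safety n = P_cr / P = 157.48 / 96.3 = 1.64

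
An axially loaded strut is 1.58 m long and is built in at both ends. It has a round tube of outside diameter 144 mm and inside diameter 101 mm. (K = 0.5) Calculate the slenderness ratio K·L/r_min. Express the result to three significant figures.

d_o = 144 mm, d_i = 101 mm
I = π(d_o⁴ − d_i⁴)/64 = π(144⁴ − 101.0⁴)/64 = 1.600×10^7 mm⁴
A = 8.274×10^3 mm²;  r_min = √(I/A) = √(1.600×10^7/8.274×10^3) = 43.97 mm
L_e = K·L = 0.5 × 1.58 m = 0.7900 m = 790.00 mm
λ = L_e / r_min = 790.00 / 43.97 = 18.0

λ ≈ 18.0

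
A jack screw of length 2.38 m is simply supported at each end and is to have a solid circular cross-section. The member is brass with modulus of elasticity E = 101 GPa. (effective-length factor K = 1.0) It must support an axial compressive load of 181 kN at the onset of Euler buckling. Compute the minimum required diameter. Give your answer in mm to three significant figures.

L_e = K·L = 1 × 2.38 = 2.380 m
Required I = P_cr·L_e²/(π²E) = 1.810×10^5 × 2.380² / (π² × 1.01×10^11) = 1.029×10^-6 m⁴
I_req = 1.029×10^6 mm⁴
Solid circle: I = πd⁴/64  ⇒  d = (64I/π)^(1/4) = (64×1.029×10^6/π)^(1/4) = 67.7 mm

d ≈ 67.7 mm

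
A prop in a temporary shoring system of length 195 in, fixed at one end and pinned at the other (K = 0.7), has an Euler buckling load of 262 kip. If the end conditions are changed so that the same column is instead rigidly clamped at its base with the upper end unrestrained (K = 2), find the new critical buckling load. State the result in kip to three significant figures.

P_cr ∝ 1/K², so P_cr,new = P_cr,old × (K_old/K_new)² = 262 × (0.7/2)²
= 262 × 0.1225 = 32.1 kip

P_cr ≈ 32.1 kip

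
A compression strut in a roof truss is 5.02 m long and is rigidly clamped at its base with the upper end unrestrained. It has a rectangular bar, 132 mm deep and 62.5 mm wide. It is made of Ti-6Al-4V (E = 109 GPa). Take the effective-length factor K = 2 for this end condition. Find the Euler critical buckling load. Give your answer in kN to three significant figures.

P_cr ≈ 28.7 kN

Buckling occurs about the weak axis: I_min = h·b³/12 with b = 62.5 mm (the shorter side).
I_min = 132×62.5³/12 = 2.686×10^6 mm⁴
I = 2.686×10^6 mm⁴ = 2.686×10^-6 m⁴
Effective length L_e = K·L = 2 × 5.02 = 10.04 m
P_cr = π²EI / L_e² = π² × 109×10⁹ × 2.686×10^-6 / 10.04² = 2.866×10^4 N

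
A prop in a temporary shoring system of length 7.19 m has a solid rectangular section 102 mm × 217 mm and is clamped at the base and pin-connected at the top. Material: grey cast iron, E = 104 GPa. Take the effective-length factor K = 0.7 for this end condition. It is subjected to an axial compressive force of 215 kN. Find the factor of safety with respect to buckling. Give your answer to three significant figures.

n ≈ 3.62

Buckling occurs about the weak axis: I_min = h·b³/12 with b = 102 mm (the shorter side).
I_min = 217×102³/12 = 1.919×10^7 mm⁴
I = 1.919×10^7 mm⁴ = 1.919×10^-5 m⁴
Effective length L_e = K·L = 0.7 × 7.19 = 5.033 m
P_cr = π²EI / L_e² = π² × 104×10⁹ × 1.919×10^-5 / 5.033² = 7.776×10^5 N
Factor of safety n = P_cr / P = 777.60 / 215 = 3.62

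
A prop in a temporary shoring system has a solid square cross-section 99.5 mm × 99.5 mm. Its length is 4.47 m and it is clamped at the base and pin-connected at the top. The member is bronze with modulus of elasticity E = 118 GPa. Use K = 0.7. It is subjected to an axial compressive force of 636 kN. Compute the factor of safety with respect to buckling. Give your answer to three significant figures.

I = a⁴/12 = 99.5⁴/12 = 8.168×10^6 mm⁴
I = 8.168×10^6 mm⁴ = 8.168×10^-6 m⁴
Effective length L_e = K·L = 0.7 × 4.47 = 3.129 m
P_cr = π²EI / L_e² = π² × 118×10⁹ × 8.168×10^-6 / 3.129² = 9.716×10^5 N
Factor of safety n = P_cr / P = 971.59 / 636 = 1.53

n ≈ 1.53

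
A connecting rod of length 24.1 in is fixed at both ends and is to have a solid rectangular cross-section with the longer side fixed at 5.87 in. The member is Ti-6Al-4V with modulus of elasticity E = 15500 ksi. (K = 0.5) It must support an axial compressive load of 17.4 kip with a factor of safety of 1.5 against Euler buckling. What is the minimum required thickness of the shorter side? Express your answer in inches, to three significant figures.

Required P_cr = n·P = 1.5 × 17.4 = 26.10 kip
L_e = K·L = 0.5 × 24.1 = 12.05 in
Required I = P_cr·L_e²/(π²E) = 2.610×10^4 × 12.05² / (π² × 1.55×10^7) = 2.477×10^-2 in⁴
Rectangle, weak axis: I_min = h·b³/12 with h = 5.87 in fixed  ⇒  b = (12I/h)^(1/3) = 0.370 in

b ≈ 0.370 in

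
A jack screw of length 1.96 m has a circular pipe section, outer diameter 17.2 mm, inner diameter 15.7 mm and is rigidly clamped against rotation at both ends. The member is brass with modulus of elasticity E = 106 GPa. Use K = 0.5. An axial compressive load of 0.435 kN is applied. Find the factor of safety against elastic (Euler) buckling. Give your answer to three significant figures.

d_o = 17.2 mm, d_i = 15.7 mm
I = π(d_o⁴ − d_i⁴)/64 = π(17.2⁴ − 15.70⁴)/64 = 1.314×10^3 mm⁴
I = 1.314×10^3 mm⁴ = 1.314×10^-9 m⁴
Effective length L_e = K·L = 0.5 × 1.96 = 0.9800 m
P_cr = π²EI / L_e² = π² × 106×10⁹ × 1.314×10^-9 / 0.9800² = 1.431×10^3 N
Factor of safety n = P_cr / P = 1.4311 / 0.435 = 3.29

n ≈ 3.29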